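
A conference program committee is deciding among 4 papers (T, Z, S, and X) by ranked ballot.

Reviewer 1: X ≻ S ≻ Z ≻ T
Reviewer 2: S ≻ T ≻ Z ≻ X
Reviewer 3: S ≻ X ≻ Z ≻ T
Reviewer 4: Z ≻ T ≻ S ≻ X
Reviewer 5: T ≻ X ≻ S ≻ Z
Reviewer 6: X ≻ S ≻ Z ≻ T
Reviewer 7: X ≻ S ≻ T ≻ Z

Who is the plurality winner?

First-place vote totals:
  T: 1
  Z: 1
  S: 2
  X: 3
X has the most first-place votes.

X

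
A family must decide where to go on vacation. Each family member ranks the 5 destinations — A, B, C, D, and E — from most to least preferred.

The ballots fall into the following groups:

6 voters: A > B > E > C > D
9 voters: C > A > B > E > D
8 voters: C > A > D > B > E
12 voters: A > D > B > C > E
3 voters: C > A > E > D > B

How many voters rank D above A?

Ballots ranking D above A: 0.
Ballots ranking A above D: 6+9+8+12+3 = 38.
So 0 of 38 voters prefer D to A.

0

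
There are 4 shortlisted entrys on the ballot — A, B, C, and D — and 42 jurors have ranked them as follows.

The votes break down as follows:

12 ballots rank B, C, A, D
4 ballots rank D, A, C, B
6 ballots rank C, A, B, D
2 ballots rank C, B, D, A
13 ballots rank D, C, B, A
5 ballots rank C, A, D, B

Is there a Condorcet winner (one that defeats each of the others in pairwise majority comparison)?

Head-to-head results (42 voters total):
A vs B: B wins 27–15.
A vs C: C wins 38–4.
A vs D: A wins 23–19.
B vs C: C wins 30–12.
B vs D: D wins 22–20.
C vs D: C wins 25–17.
C beats each rival — A (38–4), B (30–12), D (25–17) — so C is the Condorcet winner.

Yes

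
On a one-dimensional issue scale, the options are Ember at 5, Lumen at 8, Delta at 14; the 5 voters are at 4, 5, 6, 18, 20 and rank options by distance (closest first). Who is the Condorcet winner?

Ember

With single-peaked preferences on a line, the Condorcet winner is the candidate closest to the median voter.
The median voter (position 6) is closest to Ember at 5.
Check: Ember vs Lumen — voters closer to Ember: 3 of 5.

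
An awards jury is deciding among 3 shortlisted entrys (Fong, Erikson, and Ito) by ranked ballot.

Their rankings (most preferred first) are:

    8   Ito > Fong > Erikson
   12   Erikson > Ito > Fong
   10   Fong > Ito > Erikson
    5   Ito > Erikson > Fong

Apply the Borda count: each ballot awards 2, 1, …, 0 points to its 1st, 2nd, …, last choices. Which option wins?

Ito

Borda scores:
  Fong: 8·1 + 12·0 + 10·2 + 5·0 = 28
  Erikson: 8·0 + 12·2 + 10·0 + 5·1 = 29
  Ito: 8·2 + 12·1 + 10·1 + 5·2 = 48
Ito has the highest total.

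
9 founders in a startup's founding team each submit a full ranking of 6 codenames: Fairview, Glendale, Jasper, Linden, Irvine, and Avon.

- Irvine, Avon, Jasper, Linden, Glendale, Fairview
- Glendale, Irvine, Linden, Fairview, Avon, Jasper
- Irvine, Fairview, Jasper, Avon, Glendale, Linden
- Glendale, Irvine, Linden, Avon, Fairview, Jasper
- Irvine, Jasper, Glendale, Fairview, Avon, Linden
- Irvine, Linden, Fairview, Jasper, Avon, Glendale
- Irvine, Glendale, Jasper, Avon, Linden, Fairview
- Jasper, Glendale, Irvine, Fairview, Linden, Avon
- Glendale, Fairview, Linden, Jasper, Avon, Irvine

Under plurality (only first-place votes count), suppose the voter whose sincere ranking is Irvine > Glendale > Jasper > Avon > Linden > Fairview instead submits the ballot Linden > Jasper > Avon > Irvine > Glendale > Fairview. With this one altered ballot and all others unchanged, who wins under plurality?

First-place totals with the altered ballot: Fairview 0, Glendale 3, Jasper 1, Linden 1, Irvine 4, Avon 0.
The winner is unchanged: still Irvine.

Irvine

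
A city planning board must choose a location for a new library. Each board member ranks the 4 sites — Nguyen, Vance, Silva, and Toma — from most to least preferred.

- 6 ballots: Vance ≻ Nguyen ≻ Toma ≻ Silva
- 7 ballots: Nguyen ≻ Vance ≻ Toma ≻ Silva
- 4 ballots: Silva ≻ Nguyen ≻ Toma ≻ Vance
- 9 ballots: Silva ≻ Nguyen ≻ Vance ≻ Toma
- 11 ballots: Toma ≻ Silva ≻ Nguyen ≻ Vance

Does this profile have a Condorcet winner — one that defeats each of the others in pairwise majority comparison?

No

Head-to-head results (37 voters total):
Nguyen vs Vance: Nguyen wins 31–6.
Nguyen vs Silva: Silva wins 24–13.
Nguyen vs Toma: Nguyen wins 26–11.
Vance vs Silva: Silva wins 24–13.
Vance vs Toma: Vance wins 22–15.
Silva vs Toma: Toma wins 24–13.
No candidate beats all others: Nguyen beats Toma beats Silva beats Nguyen, a majority cycle.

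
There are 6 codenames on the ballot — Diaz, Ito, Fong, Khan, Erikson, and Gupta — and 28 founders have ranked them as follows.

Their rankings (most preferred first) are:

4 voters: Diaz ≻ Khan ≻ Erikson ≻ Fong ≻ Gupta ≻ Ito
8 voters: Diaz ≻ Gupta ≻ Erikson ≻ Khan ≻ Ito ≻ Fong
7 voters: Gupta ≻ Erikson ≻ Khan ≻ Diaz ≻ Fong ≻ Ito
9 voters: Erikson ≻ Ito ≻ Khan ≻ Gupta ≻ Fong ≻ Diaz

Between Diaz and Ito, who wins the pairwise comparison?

Diaz

Ballots ranking Diaz above Ito: 4+8+7 = 19.
Ballots ranking Ito above Diaz: 9.
Diaz wins the head-to-head, 19–9.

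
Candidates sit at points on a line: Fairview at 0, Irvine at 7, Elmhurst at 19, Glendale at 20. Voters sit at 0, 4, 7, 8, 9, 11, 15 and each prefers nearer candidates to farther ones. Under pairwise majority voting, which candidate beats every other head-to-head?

Irvine

With single-peaked preferences on a line, the Condorcet winner is the candidate closest to the median voter.
The median voter (position 8) is closest to Irvine at 7.
Check: Irvine vs Elmhurst — voters closer to Irvine: 6 of 7.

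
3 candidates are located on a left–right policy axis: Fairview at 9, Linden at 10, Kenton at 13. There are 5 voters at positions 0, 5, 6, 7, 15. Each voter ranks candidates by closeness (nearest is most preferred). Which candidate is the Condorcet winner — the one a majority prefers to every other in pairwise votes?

With single-peaked preferences on a line, the Condorcet winner is the candidate closest to the median voter.
The median voter (position 6) is closest to Fairview at 9.
Check: Fairview vs Kenton — voters closer to Fairview: 4 of 5.

Fairview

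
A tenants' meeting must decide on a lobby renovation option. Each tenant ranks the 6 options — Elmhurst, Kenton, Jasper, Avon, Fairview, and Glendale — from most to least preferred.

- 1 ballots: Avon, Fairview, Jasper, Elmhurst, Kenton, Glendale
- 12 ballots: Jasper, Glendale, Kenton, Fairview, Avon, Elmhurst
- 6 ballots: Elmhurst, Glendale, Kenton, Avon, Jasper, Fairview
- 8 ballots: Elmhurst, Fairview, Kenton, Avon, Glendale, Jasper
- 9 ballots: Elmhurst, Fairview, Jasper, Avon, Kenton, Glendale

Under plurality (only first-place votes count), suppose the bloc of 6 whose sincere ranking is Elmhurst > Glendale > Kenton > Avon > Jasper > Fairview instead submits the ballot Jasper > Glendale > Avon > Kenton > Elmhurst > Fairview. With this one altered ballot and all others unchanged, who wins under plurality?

First-place totals with the altered ballot: Elmhurst 17, Kenton 0, Jasper 18, Avon 1, Fairview 0, Glendale 0.
The switch changes the winner from Elmhurst to Jasper.

Jasper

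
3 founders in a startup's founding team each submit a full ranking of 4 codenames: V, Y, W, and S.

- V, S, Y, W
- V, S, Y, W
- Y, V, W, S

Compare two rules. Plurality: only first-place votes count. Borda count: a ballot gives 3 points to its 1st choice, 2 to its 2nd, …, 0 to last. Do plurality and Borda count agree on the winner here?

Yes

Plurality first-place counts: V 2, Y 1, W 0, S 0 → V.
Borda totals: V 8, Y 5, W 1, S 4 → V.
The two rules agree on V.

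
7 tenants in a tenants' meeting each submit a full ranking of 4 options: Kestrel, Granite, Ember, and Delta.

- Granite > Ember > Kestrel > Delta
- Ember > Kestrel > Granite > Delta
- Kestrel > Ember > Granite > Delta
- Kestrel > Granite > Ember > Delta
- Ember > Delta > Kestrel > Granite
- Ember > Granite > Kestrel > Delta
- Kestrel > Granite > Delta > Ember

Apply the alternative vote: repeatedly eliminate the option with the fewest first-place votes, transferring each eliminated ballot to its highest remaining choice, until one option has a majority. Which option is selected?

Round 1: Kestrel 3, Ember 3, Granite 1, Delta 0. Delta has the fewest and is eliminated.
Round 2: Kestrel 3, Ember 3, Granite 1. Granite has the fewest and is eliminated.
Round 3: Ember 4, Kestrel 3. Ember has a majority.

Ember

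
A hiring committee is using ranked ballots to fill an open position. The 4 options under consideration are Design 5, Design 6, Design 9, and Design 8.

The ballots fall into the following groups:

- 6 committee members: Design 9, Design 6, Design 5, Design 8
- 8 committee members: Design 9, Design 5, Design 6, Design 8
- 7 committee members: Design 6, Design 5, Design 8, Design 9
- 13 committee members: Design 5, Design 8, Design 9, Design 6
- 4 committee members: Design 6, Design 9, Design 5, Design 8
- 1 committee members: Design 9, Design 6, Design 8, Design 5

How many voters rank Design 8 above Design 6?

13

Ballots ranking Design 8 above Design 6: 13.
Ballots ranking Design 6 above Design 8: 6+8+7+4+1 = 26.
So 13 of 39 voters prefer Design 8 to Design 6.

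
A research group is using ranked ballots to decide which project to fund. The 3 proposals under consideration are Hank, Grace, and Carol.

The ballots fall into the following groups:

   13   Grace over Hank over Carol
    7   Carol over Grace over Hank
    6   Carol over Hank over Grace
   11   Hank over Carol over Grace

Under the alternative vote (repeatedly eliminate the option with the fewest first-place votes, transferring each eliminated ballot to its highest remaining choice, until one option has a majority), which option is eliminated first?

Round 1: Grace 13, Carol 13, Hank 11. Hank has the fewest and is eliminated.
Round 2: Carol 24, Grace 13. Carol has a majority.

Hank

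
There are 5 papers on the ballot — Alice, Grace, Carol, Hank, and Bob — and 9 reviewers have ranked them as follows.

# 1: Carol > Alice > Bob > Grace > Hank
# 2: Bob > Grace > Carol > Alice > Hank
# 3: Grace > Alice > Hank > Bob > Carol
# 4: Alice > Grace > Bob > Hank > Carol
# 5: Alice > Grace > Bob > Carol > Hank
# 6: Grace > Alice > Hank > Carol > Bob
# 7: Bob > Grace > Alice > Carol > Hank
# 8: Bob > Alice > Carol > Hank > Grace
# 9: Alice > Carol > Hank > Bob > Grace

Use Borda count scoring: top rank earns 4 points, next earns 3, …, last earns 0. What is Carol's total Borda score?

14

Borda scores:
  Alice: 3 + 1 + 3 + 4 + 4 + 3 + 2 + 3 + 4 = 27
  Grace: 1 + 3 + 4 + 3 + 3 + 4 + 3 + 0 + 0 = 21
  Carol: 4 + 2 + 0 + 0 + 1 + 1 + 1 + 2 + 3 = 14
  Hank: 0 + 0 + 2 + 1 + 0 + 2 + 0 + 1 + 2 = 8
  Bob: 2 + 4 + 1 + 2 + 2 + 0 + 4 + 4 + 1 = 20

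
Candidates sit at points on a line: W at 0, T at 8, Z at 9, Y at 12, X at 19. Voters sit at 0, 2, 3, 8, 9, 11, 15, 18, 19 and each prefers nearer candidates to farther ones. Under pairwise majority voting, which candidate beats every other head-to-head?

With single-peaked preferences on a line, the Condorcet winner is the candidate closest to the median voter.
The median voter (position 9) is closest to Z at 9.
Check: Z vs Y — voters closer to Z: 5 of 9.

Z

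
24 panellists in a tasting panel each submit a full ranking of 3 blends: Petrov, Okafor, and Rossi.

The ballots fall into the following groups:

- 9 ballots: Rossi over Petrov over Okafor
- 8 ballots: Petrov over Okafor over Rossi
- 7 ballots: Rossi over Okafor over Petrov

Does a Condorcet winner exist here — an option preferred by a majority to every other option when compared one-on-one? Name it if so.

Rossi

Head-to-head results (24 voters total):
Petrov vs Okafor: Petrov wins 17–7.
Petrov vs Rossi: Rossi wins 16–8.
Okafor vs Rossi: Rossi wins 16–8.
Rossi beats each rival — Petrov (16–8), Okafor (16–8) — so Rossi is the Condorcet winner.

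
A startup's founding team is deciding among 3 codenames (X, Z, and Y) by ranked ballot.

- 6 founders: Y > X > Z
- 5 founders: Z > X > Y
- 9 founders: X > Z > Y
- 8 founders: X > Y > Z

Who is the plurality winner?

X

First-place vote totals:
  X: 17
  Z: 5
  Y: 6
X has the most first-place votes.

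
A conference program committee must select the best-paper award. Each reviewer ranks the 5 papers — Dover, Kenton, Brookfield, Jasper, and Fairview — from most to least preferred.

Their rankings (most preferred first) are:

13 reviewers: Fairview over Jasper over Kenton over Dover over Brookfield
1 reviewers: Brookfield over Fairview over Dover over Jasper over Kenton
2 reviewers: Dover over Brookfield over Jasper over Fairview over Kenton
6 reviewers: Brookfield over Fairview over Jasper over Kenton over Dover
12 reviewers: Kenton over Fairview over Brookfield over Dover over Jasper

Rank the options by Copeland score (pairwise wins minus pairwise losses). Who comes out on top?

Pairwise results:
  Dover vs Kenton: Kenton wins 31–3.
  Dover vs Brookfield: Brookfield wins 19–15.
  Dover vs Jasper: Jasper wins 19–15.
  Dover vs Fairview: Fairview wins 32–2.
  Kenton vs Brookfield: Kenton wins 25–9.
  Kenton vs Jasper: Jasper wins 22–12.
  Kenton vs Fairview: Fairview wins 22–12.
  Brookfield vs Jasper: Brookfield wins 21–13.
  Brookfield vs Fairview: Fairview wins 25–9.
  Jasper vs Fairview: Fairview wins 32–2.
Copeland scores (wins − losses):
  Dover: 0 − 4 = -4
  Kenton: 2 − 2 = 0
  Brookfield: 2 − 2 = 0
  Jasper: 2 − 2 = 0
  Fairview: 4 − 0 = 4
Fairview has the best Copeland score.

Fairview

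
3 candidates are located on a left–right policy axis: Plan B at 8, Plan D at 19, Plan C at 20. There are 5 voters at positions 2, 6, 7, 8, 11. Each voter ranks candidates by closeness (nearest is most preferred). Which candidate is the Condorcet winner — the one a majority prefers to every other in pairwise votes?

Plan B

With single-peaked preferences on a line, the Condorcet winner is the candidate closest to the median voter.
The median voter (position 7) is closest to Plan B at 8.
Check: Plan B vs Plan C — voters closer to Plan B: 5 of 5.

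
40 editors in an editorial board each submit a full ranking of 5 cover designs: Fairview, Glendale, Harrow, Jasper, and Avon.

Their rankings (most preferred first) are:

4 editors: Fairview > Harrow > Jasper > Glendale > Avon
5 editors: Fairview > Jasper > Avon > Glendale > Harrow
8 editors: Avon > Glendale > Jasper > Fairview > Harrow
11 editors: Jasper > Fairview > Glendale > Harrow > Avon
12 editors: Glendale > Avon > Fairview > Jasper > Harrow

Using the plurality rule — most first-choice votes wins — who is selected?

First-place vote totals:
  Fairview: 9
  Glendale: 12
  Harrow: 0
  Jasper: 11
  Avon: 8
Glendale has the most first-place votes.

Glendale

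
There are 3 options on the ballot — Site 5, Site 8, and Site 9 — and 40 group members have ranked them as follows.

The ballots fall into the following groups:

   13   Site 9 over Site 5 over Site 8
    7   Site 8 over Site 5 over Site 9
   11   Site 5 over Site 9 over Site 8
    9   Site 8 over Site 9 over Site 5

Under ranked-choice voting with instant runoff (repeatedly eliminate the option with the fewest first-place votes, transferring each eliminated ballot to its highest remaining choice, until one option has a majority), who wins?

Site 9

Round 1: Site 8 16, Site 9 13, Site 5 11. Site 5 has the fewest and is eliminated.
Round 2: Site 9 24, Site 8 16. Site 9 has a majority.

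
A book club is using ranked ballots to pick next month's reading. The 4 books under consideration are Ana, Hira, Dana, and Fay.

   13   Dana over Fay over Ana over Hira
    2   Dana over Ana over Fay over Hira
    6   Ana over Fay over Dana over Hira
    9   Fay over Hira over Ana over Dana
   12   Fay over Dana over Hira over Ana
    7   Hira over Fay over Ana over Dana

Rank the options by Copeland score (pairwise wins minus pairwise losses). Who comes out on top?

Pairwise results:
  Ana vs Hira: Hira wins 28–21.
  Ana vs Dana: Dana wins 27–22.
  Ana vs Fay: Fay wins 41–8.
  Hira vs Dana: Dana wins 33–16.
  Hira vs Fay: Fay wins 42–7.
  Dana vs Fay: Fay wins 34–15.
Copeland scores (wins − losses):
  Ana: 0 − 3 = -3
  Hira: 1 − 2 = -1
  Dana: 2 − 1 = 1
  Fay: 3 − 0 = 3
Fay has the best Copeland score.

Fay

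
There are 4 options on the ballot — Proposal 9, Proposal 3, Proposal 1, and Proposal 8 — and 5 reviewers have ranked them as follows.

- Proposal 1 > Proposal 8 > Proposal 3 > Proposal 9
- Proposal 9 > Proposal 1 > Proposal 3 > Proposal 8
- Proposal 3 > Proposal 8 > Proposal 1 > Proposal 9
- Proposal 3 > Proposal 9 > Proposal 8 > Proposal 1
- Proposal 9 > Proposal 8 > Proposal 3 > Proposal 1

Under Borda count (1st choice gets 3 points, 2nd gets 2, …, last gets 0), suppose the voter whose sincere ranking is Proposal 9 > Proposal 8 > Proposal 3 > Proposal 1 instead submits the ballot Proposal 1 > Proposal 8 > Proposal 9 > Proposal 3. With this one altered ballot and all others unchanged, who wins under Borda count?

Proposal 1

Borda totals with the altered ballot: Proposal 9 6, Proposal 3 8, Proposal 1 9, Proposal 8 7.
The switch changes the winner from Proposal 3 to Proposal 1.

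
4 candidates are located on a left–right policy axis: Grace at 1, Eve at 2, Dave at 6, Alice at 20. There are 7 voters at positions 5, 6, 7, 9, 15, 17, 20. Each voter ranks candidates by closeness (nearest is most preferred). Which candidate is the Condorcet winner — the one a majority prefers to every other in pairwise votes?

Dave

With single-peaked preferences on a line, the Condorcet winner is the candidate closest to the median voter.
The median voter (position 9) is closest to Dave at 6.
Check: Dave vs Grace — voters closer to Dave: 7 of 7.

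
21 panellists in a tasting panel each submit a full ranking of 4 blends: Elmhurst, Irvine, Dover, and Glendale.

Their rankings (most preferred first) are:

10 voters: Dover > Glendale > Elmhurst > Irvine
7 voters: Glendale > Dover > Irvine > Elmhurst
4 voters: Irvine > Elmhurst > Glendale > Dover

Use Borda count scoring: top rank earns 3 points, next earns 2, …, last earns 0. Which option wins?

Glendale

Borda scores:
  Elmhurst: 10·1 + 7·0 + 4·2 = 18
  Irvine: 10·0 + 7·1 + 4·3 = 19
  Dover: 10·3 + 7·2 + 4·0 = 44
  Glendale: 10·2 + 7·3 + 4·1 = 45
Glendale has the highest total.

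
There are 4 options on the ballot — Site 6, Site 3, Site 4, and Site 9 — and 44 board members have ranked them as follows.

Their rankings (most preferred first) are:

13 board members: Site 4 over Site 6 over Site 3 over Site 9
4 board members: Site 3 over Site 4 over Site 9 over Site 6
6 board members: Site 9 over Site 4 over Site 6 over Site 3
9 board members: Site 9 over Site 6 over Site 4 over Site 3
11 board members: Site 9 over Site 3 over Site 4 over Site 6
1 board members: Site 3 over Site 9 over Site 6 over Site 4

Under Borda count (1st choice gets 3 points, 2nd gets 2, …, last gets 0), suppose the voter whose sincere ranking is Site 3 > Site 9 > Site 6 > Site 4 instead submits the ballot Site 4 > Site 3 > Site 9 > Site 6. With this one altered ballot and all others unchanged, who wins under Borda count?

Borda totals with the altered ballot: Site 6 50, Site 3 49, Site 4 82, Site 9 83.
The winner is unchanged: still Site 9.

Site 9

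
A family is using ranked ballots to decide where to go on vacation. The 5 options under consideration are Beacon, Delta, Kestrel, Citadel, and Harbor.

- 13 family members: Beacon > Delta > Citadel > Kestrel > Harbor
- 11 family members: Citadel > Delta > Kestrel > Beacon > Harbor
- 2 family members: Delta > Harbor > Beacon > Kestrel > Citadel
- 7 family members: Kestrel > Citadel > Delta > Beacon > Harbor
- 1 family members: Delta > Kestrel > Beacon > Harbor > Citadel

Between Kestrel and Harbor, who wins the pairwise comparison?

Ballots ranking Kestrel above Harbor: 13+11+7+1 = 32.
Ballots ranking Harbor above Kestrel: 2.
Kestrel wins the head-to-head, 32–2.

Kestrel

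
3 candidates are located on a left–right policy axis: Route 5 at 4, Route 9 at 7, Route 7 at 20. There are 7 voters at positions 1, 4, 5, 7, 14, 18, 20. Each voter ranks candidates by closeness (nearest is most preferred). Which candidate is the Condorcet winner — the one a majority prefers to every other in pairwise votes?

Route 9

With single-peaked preferences on a line, the Condorcet winner is the candidate closest to the median voter.
The median voter (position 7) is closest to Route 9 at 7.
Check: Route 9 vs Route 7 — voters closer to Route 9: 4 of 7.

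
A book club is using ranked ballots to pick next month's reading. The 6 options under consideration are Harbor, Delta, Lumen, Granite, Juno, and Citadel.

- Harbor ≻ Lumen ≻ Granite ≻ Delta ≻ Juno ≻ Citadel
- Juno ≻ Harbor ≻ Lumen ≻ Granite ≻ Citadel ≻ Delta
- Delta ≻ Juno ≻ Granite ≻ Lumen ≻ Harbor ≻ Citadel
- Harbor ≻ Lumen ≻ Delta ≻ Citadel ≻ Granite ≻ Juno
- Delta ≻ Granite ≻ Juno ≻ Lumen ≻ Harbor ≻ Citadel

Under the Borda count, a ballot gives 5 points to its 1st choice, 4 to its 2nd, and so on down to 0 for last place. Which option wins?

Borda scores:
  Harbor: 5 + 4 + 1 + 5 + 1 = 16
  Delta: 2 + 0 + 5 + 3 + 5 = 15
  Lumen: 4 + 3 + 2 + 4 + 2 = 15
  Granite: 3 + 2 + 3 + 1 + 4 = 13
  Juno: 1 + 5 + 4 + 0 + 3 = 13
  Citadel: 0 + 1 + 0 + 2 + 0 = 3
Harbor has the highest total.

Harbor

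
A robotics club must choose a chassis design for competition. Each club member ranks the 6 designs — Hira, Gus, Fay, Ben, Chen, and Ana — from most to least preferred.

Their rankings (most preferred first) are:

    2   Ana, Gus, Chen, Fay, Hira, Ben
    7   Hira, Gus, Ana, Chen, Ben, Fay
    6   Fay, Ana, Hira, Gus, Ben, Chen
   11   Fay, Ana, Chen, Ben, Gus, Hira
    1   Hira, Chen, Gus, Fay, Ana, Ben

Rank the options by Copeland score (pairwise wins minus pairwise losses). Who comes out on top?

Fay

Pairwise results:
  Hira vs Gus: Hira wins 14–13.
  Hira vs Fay: Fay wins 19–8.
  Hira vs Ben: Hira wins 16–11.
  Hira vs Chen: Hira wins 14–13.
  Hira vs Ana: Ana wins 19–8.
  Gus vs Fay: Fay wins 17–10.
  Gus vs Ben: Gus wins 16–11.
  Gus vs Chen: Gus wins 15–12.
  Gus vs Ana: Ana wins 19–8.
  Fay vs Ben: Fay wins 20–7.
  Fay vs Chen: Fay wins 17–10.
  Fay vs Ana: Fay wins 18–9.
  Ben vs Chen: Chen wins 21–6.
  Ben vs Ana: Ana wins 27–0.
  Chen vs Ana: Ana wins 26–1.
Copeland scores (wins − losses):
  Hira: 3 − 2 = 1
  Gus: 2 − 3 = -1
  Fay: 5 − 0 = 5
  Ben: 0 − 5 = -5
  Chen: 1 − 4 = -3
  Ana: 4 − 1 = 3
Fay has the best Copeland score.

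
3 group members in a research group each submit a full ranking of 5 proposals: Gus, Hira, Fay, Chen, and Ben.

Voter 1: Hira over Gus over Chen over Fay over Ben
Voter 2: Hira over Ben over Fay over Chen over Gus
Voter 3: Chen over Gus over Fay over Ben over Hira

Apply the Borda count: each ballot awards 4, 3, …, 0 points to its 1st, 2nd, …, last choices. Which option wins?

Borda scores:
  Gus: 3 + 0 + 3 = 6
  Hira: 4 + 4 + 0 = 8
  Fay: 1 + 2 + 2 = 5
  Chen: 2 + 1 + 4 = 7
  Ben: 0 + 3 + 1 = 4
Hira has the highest total.

Hira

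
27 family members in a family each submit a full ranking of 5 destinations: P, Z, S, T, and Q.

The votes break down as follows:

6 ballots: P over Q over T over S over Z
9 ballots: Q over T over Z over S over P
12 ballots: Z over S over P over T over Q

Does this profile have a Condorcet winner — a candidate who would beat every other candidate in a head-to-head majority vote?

Head-to-head results (27 voters total):
P vs Z: Z wins 21–6.
P vs S: S wins 21–6.
P vs T: P wins 18–9.
P vs Q: P wins 18–9.
Z vs S: Z wins 21–6.
Z vs T: T wins 15–12.
Z vs Q: Q wins 15–12.
S vs T: T wins 15–12.
S vs Q: Q wins 15–12.
T vs Q: Q wins 15–12.
No candidate beats all others: P beats T beats Z beats P, a majority cycle.

No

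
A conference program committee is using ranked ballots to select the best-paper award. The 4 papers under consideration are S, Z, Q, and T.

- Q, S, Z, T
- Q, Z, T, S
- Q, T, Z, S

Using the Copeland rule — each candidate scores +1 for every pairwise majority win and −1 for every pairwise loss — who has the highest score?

Q

Pairwise results:
  S vs Z: Z wins 2–1.
  S vs Q: Q wins 3–0.
  S vs T: T wins 2–1.
  Z vs Q: Q wins 3–0.
  Z vs T: Z wins 2–1.
  Q vs T: Q wins 3–0.
Copeland scores (wins − losses):
  S: 0 − 3 = -3
  Z: 2 − 1 = 1
  Q: 3 − 0 = 3
  T: 1 − 2 = -1
Q has the best Copeland score.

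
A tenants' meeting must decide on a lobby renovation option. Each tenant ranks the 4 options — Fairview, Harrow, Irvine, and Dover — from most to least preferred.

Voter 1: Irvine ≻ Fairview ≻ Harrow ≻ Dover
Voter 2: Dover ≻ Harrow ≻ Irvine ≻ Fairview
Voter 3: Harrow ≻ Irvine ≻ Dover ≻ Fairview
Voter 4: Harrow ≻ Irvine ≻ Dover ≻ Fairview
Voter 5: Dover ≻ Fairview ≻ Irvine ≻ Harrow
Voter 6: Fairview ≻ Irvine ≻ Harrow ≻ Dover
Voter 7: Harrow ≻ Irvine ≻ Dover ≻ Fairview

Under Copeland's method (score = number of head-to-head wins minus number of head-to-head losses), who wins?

Harrow

Pairwise results:
  Fairview vs Harrow: Harrow wins 4–3.
  Fairview vs Irvine: Irvine wins 5–2.
  Fairview vs Dover: Dover wins 5–2.
  Harrow vs Irvine: Harrow wins 4–3.
  Harrow vs Dover: Harrow wins 5–2.
  Irvine vs Dover: Irvine wins 5–2.
Copeland scores (wins − losses):
  Fairview: 0 − 3 = -3
  Harrow: 3 − 0 = 3
  Irvine: 2 − 1 = 1
  Dover: 1 − 2 = -1
Harrow has the best Copeland score.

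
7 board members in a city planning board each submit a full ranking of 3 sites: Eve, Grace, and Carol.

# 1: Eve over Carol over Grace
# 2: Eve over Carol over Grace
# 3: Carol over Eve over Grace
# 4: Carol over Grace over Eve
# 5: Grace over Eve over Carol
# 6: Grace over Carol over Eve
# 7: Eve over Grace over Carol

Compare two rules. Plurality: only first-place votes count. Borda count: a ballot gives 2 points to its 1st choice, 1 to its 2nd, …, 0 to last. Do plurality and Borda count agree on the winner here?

Plurality first-place counts: Eve 3, Grace 2, Carol 2 → Eve.
Borda totals: Eve 8, Grace 6, Carol 7 → Eve.
The two rules agree on Eve.

Yes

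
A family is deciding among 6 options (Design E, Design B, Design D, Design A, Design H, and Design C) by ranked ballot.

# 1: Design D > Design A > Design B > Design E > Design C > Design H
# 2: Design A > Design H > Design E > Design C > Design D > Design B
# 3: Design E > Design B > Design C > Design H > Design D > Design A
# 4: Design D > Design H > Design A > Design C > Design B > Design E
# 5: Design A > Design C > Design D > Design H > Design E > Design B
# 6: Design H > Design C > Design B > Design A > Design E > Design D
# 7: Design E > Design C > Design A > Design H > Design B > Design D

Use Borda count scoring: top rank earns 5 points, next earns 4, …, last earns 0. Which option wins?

Borda scores:
  Design E: 2 + 3 + 5 + 0 + 1 + 1 + 5 = 17
  Design B: 3 + 0 + 4 + 1 + 0 + 3 + 1 = 12
  Design D: 5 + 1 + 1 + 5 + 3 + 0 + 0 = 15
  Design A: 4 + 5 + 0 + 3 + 5 + 2 + 3 = 22
  Design H: 0 + 4 + 2 + 4 + 2 + 5 + 2 = 19
  Design C: 1 + 2 + 3 + 2 + 4 + 4 + 4 = 20
Design A has the highest total.

Design A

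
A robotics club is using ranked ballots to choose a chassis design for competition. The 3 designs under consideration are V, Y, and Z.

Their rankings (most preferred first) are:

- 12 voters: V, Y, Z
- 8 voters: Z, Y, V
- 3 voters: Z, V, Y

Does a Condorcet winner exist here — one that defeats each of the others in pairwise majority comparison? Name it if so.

V

Head-to-head results (23 voters total):
V vs Y: V wins 15–8.
V vs Z: V wins 12–11.
Y vs Z: Y wins 12–11.
V beats each rival — Y (15–8), Z (12–11) — so V is the Condorcet winner.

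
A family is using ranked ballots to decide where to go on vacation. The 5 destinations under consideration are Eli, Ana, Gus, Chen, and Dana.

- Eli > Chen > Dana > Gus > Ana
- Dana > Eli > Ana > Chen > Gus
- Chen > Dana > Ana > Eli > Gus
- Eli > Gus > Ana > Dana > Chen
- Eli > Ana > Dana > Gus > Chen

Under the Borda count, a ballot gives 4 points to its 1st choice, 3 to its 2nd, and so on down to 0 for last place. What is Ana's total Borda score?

Borda scores:
  Eli: 4 + 3 + 1 + 4 + 4 = 16
  Ana: 0 + 2 + 2 + 2 + 3 = 9
  Gus: 1 + 0 + 0 + 3 + 1 = 5
  Chen: 3 + 1 + 4 + 0 + 0 = 8
  Dana: 2 + 4 + 3 + 1 + 2 = 12

9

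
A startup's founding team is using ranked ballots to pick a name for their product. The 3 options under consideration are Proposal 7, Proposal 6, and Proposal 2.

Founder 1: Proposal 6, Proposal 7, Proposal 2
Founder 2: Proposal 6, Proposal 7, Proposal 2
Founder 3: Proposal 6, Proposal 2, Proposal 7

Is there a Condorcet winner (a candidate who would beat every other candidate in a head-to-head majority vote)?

Head-to-head results (3 voters total):
Proposal 7 vs Proposal 6: Proposal 6 wins 3–0.
Proposal 7 vs Proposal 2: Proposal 7 wins 2–1.
Proposal 6 vs Proposal 2: Proposal 6 wins 3–0.
Proposal 6 beats each rival — Proposal 7 (3–0), Proposal 2 (3–0) — so Proposal 6 is the Condorcet winner.

Yes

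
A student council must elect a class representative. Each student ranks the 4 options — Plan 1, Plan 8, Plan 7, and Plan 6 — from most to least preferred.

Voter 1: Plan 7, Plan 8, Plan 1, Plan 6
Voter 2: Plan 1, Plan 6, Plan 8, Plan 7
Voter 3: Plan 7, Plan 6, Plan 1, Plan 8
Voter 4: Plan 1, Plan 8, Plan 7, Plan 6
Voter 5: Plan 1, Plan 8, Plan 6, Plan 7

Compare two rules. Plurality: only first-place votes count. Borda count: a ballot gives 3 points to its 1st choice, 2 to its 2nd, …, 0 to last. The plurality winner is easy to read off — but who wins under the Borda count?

Plurality first-place counts: Plan 1 3, Plan 8 0, Plan 7 2, Plan 6 0 → Plan 1.
Borda totals: Plan 1 11, Plan 8 7, Plan 7 7, Plan 6 5 → Plan 1.

Plan 1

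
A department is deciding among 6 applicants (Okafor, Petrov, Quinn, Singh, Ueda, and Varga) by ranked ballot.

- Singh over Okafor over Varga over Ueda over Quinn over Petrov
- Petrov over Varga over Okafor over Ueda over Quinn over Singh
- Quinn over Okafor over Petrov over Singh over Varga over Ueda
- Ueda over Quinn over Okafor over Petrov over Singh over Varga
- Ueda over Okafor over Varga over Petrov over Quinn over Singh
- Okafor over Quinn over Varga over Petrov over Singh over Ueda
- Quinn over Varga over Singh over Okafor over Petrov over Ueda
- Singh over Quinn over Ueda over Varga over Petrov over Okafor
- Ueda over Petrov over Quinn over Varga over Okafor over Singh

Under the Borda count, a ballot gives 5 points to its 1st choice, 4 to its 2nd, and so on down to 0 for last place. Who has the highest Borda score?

Quinn

Borda scores:
  Okafor: 4 + 3 + 4 + 3 + 4 + 5 + 2 + 0 + 1 = 26
  Petrov: 0 + 5 + 3 + 2 + 2 + 2 + 1 + 1 + 4 = 20
  Quinn: 1 + 1 + 5 + 4 + 1 + 4 + 5 + 4 + 3 = 28
  Singh: 5 + 0 + 2 + 1 + 0 + 1 + 3 + 5 + 0 = 17
  Ueda: 2 + 2 + 0 + 5 + 5 + 0 + 0 + 3 + 5 = 22
  Varga: 3 + 4 + 1 + 0 + 3 + 3 + 4 + 2 + 2 = 22
Quinn has the highest total.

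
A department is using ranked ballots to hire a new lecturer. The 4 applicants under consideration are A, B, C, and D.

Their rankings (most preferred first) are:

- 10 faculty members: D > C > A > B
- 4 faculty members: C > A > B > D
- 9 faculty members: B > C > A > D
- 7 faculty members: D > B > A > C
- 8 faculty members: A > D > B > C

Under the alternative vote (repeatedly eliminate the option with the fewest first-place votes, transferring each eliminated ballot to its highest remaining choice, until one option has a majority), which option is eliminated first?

Round 1: D 17, B 9, A 8, C 4. C has the fewest and is eliminated.
Round 2: D 17, A 12, B 9. B has the fewest and is eliminated.
Round 3: A 21, D 17. A has a majority.

C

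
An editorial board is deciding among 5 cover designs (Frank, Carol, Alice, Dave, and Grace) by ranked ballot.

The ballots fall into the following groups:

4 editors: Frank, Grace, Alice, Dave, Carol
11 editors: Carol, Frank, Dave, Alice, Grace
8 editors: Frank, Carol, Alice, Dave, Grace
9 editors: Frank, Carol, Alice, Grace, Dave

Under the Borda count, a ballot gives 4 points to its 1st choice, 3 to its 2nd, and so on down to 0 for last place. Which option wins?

Frank

Borda scores:
  Frank: 4·4 + 11·3 + 8·4 + 9·4 = 117
  Carol: 4·0 + 11·4 + 8·3 + 9·3 = 95
  Alice: 4·2 + 11·1 + 8·2 + 9·2 = 53
  Dave: 4·1 + 11·2 + 8·1 + 9·0 = 34
  Grace: 4·3 + 11·0 + 8·0 + 9·1 = 21
Frank has the highest total.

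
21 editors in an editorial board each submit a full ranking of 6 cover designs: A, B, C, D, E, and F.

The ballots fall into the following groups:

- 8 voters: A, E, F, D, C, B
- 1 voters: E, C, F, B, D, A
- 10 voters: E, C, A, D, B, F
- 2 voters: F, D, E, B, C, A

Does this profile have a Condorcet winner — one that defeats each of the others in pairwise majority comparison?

Yes

Head-to-head results (21 voters total):
A vs B: A wins 18–3.
A vs C: C wins 13–8.
A vs D: A wins 18–3.
A vs E: E wins 13–8.
A vs F: A wins 18–3.
B vs C: C wins 19–2.
B vs D: D wins 20–1.
B vs E: E wins 21–0.
B vs F: F wins 11–10.
C vs D: C wins 11–10.
C vs E: E wins 21–0.
C vs F: C wins 11–10.
D vs E: E wins 19–2.
D vs F: F wins 11–10.
E vs F: E wins 19–2.
E beats each rival — A (13–8), B (21–0), C (21–0), D (19–2), F (19–2) — so E is the Condorcet winner.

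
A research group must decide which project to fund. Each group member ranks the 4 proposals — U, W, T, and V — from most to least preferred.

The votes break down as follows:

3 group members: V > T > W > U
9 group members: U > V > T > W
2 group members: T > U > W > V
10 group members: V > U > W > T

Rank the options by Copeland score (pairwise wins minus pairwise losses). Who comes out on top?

V

Pairwise results:
  U vs W: U wins 21–3.
  U vs T: U wins 19–5.
  U vs V: V wins 13–11.
  W vs T: T wins 14–10.
  W vs V: V wins 22–2.
  T vs V: V wins 22–2.
Copeland scores (wins − losses):
  U: 2 − 1 = 1
  W: 0 − 3 = -3
  T: 1 − 2 = -1
  V: 3 − 0 = 3
V has the best Copeland score.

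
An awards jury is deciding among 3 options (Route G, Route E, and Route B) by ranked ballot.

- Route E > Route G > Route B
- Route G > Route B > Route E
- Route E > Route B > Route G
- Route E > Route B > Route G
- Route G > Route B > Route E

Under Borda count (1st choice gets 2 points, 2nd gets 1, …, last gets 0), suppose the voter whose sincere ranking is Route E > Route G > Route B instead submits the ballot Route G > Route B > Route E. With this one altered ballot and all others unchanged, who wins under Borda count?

Borda totals with the altered ballot: Route G 6, Route E 4, Route B 5.
The switch changes the winner from Route E to Route G.

Route G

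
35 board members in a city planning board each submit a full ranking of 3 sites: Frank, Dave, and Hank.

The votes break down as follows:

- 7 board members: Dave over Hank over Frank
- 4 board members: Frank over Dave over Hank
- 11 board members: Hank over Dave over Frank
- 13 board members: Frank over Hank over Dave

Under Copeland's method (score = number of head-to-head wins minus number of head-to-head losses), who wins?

Hank

Pairwise results:
  Frank vs Dave: Dave wins 18–17.
  Frank vs Hank: Hank wins 18–17.
  Dave vs Hank: Hank wins 24–11.
Copeland scores (wins − losses):
  Frank: 0 − 2 = -2
  Dave: 1 − 1 = 0
  Hank: 2 − 0 = 2
Hank has the best Copeland score.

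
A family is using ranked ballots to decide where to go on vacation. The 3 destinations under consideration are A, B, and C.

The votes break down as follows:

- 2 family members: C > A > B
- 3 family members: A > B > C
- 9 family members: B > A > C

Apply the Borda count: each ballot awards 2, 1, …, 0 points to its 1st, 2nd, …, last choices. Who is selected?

B

Borda scores:
  A: 2·1 + 3·2 + 9·1 = 17
  B: 2·0 + 3·1 + 9·2 = 21
  C: 2·2 + 3·0 + 9·0 = 4
B has the highest total.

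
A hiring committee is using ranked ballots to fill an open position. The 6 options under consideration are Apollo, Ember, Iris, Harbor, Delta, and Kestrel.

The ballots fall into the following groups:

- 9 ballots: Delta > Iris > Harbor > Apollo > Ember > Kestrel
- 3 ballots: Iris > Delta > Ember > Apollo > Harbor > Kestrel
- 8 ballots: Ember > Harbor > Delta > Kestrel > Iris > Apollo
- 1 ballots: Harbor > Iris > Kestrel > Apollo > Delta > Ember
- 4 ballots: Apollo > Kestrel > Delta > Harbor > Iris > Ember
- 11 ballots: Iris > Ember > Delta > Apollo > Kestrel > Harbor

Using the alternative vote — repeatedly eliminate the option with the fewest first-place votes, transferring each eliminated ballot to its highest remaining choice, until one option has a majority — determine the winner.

Round 1: Iris 14, Delta 9, Ember 8, Apollo 4, Harbor 1, Kestrel 0. Kestrel has the fewest and is eliminated.
Round 2: Iris 14, Delta 9, Ember 8, Apollo 4, Harbor 1. Harbor has the fewest and is eliminated.
Round 3: Iris 15, Delta 9, Ember 8, Apollo 4. Apollo has the fewest and is eliminated.
Round 4: Iris 15, Delta 13, Ember 8. Ember has the fewest and is eliminated.
Round 5: Delta 21, Iris 15. Delta has a majority.

Delta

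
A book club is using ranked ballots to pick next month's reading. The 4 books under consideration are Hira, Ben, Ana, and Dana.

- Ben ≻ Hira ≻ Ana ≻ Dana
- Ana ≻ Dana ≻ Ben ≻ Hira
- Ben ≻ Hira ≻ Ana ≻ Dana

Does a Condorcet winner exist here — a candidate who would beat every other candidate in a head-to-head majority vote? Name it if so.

Head-to-head results (3 voters total):
Hira vs Ben: Ben wins 3–0.
Hira vs Ana: Hira wins 2–1.
Hira vs Dana: Hira wins 2–1.
Ben vs Ana: Ben wins 2–1.
Ben vs Dana: Ben wins 2–1.
Ana vs Dana: Ana wins 3–0.
Ben beats each rival — Hira (3–0), Ana (2–1), Dana (2–1) — so Ben is the Condorcet winner.

Ben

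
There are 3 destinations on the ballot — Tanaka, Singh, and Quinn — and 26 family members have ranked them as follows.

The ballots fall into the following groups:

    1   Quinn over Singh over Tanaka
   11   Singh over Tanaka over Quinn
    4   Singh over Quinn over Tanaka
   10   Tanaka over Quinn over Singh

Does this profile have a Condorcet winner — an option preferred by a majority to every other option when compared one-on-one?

Yes

Head-to-head results (26 voters total):
Tanaka vs Singh: Singh wins 16–10.
Tanaka vs Quinn: Tanaka wins 21–5.
Singh vs Quinn: Singh wins 15–11.
Singh beats each rival — Tanaka (16–10), Quinn (15–11) — so Singh is the Condorcet winner.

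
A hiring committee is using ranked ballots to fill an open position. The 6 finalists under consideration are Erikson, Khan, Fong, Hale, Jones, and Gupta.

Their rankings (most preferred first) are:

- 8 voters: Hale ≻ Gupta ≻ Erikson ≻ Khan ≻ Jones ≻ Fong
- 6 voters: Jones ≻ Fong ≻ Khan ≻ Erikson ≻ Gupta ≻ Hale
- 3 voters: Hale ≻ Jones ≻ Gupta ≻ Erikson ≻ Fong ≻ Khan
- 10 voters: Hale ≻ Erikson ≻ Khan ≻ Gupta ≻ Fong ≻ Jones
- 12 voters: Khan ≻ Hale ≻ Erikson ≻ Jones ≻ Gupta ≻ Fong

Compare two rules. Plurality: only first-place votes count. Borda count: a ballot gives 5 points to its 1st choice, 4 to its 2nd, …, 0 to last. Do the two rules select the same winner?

Plurality first-place counts: Erikson 0, Khan 12, Fong 0, Hale 21, Jones 6, Gupta 0 → Hale.
Borda totals: Erikson 118, Khan 124, Fong 37, Hale 153, Jones 74, Gupta 79 → Hale.
The two rules agree on Hale.

Yes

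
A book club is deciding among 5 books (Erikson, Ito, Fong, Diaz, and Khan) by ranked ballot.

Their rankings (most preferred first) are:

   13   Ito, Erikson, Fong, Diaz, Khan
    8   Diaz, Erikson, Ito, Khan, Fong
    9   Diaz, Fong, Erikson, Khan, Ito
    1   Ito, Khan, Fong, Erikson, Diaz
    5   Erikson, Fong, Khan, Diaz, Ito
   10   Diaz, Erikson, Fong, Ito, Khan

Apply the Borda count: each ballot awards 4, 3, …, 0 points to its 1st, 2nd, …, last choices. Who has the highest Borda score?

Erikson

Borda scores:
  Erikson: 13·3 + 8·3 + 9·2 + 1 + 5·4 + 10·3 = 132
  Ito: 13·4 + 8·2 + 9·0 + 4 + 5·0 + 10·1 = 82
  Fong: 13·2 + 8·0 + 9·3 + 2 + 5·3 + 10·2 = 90
  Diaz: 13·1 + 8·4 + 9·4 + 0 + 5·1 + 10·4 = 126
  Khan: 13·0 + 8·1 + 9·1 + 3 + 5·2 + 10·0 = 30
Erikson has the highest total.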